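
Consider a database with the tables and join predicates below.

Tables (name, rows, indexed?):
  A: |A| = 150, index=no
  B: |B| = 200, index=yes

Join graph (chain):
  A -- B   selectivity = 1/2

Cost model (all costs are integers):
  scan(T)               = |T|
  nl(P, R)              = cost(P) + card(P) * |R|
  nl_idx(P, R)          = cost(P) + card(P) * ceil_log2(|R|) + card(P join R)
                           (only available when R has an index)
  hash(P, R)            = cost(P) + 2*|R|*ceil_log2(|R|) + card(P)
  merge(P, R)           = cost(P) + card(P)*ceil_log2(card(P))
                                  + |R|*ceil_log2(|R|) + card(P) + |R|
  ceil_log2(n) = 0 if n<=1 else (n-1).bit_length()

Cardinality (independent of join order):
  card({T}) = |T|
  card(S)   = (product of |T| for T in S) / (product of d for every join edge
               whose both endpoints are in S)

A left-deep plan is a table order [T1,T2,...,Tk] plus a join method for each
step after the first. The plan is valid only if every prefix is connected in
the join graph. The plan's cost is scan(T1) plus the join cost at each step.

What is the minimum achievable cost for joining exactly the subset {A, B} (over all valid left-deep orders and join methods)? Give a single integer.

Selinger DP over subsets of {A,B}:
  {A}: scan cost=150, card=150
  {B}: scan cost=200, card=200
  {AB}: card=15000; try (A,hash)→2800, (B,merge)→3300, (A,merge)→3350, (B,hash)→3500, (B,nl_idx)→16350, (B,nl)→30150 …(+1); best=2800 via (A,hash)

2800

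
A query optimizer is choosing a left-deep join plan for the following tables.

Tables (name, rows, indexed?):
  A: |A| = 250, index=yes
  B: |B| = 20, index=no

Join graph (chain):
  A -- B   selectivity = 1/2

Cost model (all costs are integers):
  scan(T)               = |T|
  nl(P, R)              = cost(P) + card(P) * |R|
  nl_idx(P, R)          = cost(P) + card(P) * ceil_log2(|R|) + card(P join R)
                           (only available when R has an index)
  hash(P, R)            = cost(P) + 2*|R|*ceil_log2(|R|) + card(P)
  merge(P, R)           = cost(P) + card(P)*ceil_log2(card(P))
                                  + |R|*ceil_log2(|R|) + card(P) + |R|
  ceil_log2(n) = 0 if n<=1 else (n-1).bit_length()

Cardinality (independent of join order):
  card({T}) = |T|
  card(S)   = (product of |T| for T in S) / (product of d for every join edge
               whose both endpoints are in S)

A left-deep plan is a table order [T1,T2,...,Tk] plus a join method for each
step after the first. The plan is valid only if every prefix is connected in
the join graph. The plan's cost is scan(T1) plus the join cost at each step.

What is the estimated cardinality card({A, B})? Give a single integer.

Tables in S: A(250), B(20)
Edges inside S: A-B(d=2)
numerator = 250 * 20 = 5000
denominator = 2 = 2
card(S) = 5000 / 2 = 2500

2500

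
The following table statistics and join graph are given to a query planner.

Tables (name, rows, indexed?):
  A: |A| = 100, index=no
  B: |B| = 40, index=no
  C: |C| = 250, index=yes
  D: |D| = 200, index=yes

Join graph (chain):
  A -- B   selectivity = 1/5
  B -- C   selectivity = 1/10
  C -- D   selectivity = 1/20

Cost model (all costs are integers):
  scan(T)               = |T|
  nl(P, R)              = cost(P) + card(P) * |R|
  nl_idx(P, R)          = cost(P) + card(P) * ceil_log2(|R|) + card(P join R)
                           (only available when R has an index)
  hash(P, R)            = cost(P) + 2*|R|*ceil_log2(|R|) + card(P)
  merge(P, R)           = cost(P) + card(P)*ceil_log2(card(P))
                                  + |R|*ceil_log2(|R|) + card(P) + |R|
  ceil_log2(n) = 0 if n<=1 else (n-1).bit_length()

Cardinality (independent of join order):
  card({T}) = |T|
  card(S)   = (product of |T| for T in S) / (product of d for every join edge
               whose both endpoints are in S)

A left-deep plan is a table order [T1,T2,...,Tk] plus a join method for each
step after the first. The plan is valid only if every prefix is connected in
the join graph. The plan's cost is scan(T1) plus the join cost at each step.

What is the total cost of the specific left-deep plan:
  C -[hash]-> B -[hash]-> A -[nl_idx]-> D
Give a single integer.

step 1: scan C: cost=250, card=250
step 2: join B via hash
    card(P join B) = 250*40/(10) = 1000
    cost = 250 + 2*40*6 + 250 = 980
step 3: join A via hash
    card(P join A) = 1000*100/(5) = 20000
    cost = 980 + 2*100*7 + 1000 = 3380
step 4: join D via nl_idx
    card(P join D) = 20000*200/(20) = 200000
    cost = 3380 + 20000*8 + 200000 = 363380

363380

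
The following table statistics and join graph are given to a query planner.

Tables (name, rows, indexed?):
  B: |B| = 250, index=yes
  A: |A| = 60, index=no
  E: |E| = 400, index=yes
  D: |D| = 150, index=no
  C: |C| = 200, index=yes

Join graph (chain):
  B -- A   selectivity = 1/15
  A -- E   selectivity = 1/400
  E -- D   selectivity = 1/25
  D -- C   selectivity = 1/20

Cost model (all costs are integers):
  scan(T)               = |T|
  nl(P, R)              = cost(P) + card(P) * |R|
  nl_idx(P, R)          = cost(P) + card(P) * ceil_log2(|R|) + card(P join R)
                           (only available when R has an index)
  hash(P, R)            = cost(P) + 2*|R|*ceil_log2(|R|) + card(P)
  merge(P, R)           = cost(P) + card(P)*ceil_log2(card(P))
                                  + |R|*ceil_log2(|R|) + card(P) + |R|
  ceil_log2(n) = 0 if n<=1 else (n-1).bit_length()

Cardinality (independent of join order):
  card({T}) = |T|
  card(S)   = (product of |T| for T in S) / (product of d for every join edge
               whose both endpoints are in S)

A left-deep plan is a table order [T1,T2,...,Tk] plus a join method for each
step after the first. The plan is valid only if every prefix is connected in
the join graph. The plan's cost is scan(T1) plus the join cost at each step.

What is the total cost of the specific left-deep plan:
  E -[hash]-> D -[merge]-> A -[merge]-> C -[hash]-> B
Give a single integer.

47820

step 1: scan E: cost=400, card=400
step 2: join D via hash
    card(P join D) = 400*150/(25) = 2400
    cost = 400 + 2*150*8 + 400 = 3200
step 3: join A via merge
    card(P join A) = 2400*60/(400) = 360
    cost = 3200 + 2400*12 + 60*6 + 2400 + 60 = 34820
step 4: join C via merge
    card(P join C) = 360*200/(20) = 3600
    cost = 34820 + 360*9 + 200*8 + 360 + 200 = 40220
step 5: join B via hash
    card(P join B) = 3600*250/(15) = 60000
    cost = 40220 + 2*250*8 + 3600 = 47820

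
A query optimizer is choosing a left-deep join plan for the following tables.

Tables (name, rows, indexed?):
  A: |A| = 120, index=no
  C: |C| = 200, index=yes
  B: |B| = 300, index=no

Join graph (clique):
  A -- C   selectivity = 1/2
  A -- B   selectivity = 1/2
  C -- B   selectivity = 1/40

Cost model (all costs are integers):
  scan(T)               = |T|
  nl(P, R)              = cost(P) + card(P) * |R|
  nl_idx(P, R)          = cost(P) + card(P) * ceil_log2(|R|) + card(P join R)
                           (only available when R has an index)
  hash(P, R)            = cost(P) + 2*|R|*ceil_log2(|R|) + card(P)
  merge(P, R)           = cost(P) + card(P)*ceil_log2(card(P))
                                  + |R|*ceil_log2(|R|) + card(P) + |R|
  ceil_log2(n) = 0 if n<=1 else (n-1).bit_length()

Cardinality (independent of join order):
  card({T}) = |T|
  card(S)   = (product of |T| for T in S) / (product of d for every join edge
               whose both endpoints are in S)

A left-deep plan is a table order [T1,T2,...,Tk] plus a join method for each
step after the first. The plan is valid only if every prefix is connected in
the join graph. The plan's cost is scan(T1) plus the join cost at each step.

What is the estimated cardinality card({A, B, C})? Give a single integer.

45000

Tables in S: A(120), B(300), C(200)
Edges inside S: A-C(d=2), A-B(d=2), C-B(d=40)
numerator = 120 * 300 * 200 = 7200000
denominator = 2 * 2 * 40 = 160
card(S) = 7200000 / 160 = 45000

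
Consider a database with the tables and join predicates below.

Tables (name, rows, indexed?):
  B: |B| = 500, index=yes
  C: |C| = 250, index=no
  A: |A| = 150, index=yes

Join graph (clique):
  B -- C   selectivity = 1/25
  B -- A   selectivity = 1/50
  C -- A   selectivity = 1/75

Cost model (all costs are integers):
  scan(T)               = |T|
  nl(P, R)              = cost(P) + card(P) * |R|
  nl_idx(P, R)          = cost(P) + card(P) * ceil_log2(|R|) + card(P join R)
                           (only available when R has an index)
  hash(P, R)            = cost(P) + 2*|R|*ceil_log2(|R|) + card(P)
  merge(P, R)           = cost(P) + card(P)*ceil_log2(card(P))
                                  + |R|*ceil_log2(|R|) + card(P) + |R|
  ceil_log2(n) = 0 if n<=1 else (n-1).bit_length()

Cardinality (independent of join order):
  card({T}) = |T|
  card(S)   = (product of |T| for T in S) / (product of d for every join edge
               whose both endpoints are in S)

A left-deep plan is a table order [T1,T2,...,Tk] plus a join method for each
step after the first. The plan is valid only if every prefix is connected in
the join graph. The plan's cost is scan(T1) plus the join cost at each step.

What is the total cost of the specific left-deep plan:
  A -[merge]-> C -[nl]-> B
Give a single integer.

step 1: scan A: cost=150, card=150
step 2: join C via merge
    card(P join C) = 150*250/(75) = 500
    cost = 150 + 150*8 + 250*8 + 150 + 250 = 3750
step 3: join B via nl
    card(P join B) = 500*500/(25*50) = 200
    cost = 3750 + 500*500 = 253750

253750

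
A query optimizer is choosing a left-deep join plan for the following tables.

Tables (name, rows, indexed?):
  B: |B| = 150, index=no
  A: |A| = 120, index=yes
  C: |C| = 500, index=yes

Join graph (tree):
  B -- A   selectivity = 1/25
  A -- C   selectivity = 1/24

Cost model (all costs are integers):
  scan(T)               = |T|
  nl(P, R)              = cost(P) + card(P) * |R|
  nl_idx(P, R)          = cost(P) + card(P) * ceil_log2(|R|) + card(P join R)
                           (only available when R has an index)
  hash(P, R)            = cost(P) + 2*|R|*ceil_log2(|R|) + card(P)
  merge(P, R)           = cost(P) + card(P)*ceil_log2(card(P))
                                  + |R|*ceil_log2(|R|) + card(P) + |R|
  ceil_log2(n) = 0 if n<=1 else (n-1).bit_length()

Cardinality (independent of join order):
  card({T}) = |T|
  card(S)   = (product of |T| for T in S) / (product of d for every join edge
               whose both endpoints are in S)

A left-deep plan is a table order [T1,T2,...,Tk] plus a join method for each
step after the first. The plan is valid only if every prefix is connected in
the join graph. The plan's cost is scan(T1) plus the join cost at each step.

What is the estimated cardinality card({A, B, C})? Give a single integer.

Tables in S: A(120), B(150), C(500)
Edges inside S: B-A(d=25), A-C(d=24)
numerator = 120 * 150 * 500 = 9000000
denominator = 25 * 24 = 600
card(S) = 9000000 / 600 = 15000

15000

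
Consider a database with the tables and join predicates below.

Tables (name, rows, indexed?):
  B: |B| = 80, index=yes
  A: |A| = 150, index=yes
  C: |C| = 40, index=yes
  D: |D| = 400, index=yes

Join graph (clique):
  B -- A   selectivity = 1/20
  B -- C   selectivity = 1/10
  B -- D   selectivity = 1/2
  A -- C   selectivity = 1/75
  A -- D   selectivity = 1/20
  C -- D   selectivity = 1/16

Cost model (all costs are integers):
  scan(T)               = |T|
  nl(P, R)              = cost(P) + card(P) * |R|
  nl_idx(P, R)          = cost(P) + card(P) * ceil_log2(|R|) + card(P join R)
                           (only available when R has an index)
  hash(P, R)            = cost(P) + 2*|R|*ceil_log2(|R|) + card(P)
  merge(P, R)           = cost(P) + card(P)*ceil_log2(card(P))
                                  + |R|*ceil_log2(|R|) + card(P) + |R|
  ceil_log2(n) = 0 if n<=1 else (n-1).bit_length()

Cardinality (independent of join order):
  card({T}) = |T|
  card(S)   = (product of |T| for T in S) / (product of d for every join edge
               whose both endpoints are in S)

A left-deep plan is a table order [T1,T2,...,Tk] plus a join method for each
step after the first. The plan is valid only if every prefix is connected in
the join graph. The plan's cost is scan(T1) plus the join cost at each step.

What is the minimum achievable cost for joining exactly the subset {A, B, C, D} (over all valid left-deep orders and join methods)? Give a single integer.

Selinger DP over subsets of {A,B,C,D}:
  {B}: scan cost=80, card=80
  {A}: scan cost=150, card=150
  {C}: scan cost=40, card=40
  {D}: scan cost=400, card=400
  {AB}: card=600; try (A,nl_idx)→1320, (B,hash)→1420, (B,nl_idx)→1800, (A,merge)→2070, (B,merge)→2140, (A,hash)→2560 …(+2); best=1320 via (A,nl_idx)
  {BC}: card=320; try (C,hash)→640, (B,nl_idx)→640, (C,nl_idx)→880, (B,merge)→960, (C,merge)→1000, (B,hash)→1200 …(+2); best=640 via (C,hash)
  {BD}: card=16000; try (B,hash)→1920, (D,merge)→4720, (B,merge)→5040, (D,hash)→7360, (D,nl_idx)→16800, (B,nl_idx)→19200 …(+2); best=1920 via (B,hash)
  {AC}: card=80; try (A,nl_idx)→440, (C,hash)→780, (C,nl_idx)→1130, (A,merge)→1670, (C,merge)→1780, (A,hash)→2480 …(+2); best=440 via (A,nl_idx)
  {AD}: card=3000; try (A,hash)→3200, (D,nl_idx)→4500, (D,merge)→5500, (A,merge)→5750, (A,nl_idx)→6600, (D,hash)→7500 …(+2); best=3200 via (A,hash)
  {CD}: card=1000; try (C,hash)→1280, (D,nl_idx)→1400, (C,nl_idx)→3800, (D,merge)→4320, (C,merge)→4680, (D,hash)→7280 …(+2); best=1280 via (C,hash)
  {ABC}: card=32; try (B,nl_idx)→1032, (B,hash)→1640, (B,merge)→1720, (C,hash)→2400, (A,nl_idx)→3232, (A,hash)→3360 …(+6); best=1032 via (B,nl_idx)
  {ABD}: card=6000; try (B,hash)→7320, (D,hash)→9120, (D,merge)→11920, (D,nl_idx)→12720, (A,hash)→20320, (B,nl_idx)→30200 …(+6); best=7320 via (B,hash)
  {BCD}: card=4000; try (B,hash)→3400, (D,nl_idx)→7520, (D,merge)→7840, (D,hash)→8160, (B,nl_idx)→12280, (B,merge)→12920 …(+6); best=3400 via (B,hash)
  {ACD}: card=100; try (D,nl_idx)→1260, (A,hash)→4680, (D,merge)→5080, (C,hash)→6680, (D,hash)→7720, (A,nl_idx)→9380 …(+6); best=1260 via (D,nl_idx)
  {ABCD}: card=20; try (D,nl_idx)→1340, (B,nl_idx)→1980, (B,hash)→2480, (B,merge)→2700, (D,merge)→5224, (D,hash)→8264 …(+10); best=1340 via (D,nl_idx)

1340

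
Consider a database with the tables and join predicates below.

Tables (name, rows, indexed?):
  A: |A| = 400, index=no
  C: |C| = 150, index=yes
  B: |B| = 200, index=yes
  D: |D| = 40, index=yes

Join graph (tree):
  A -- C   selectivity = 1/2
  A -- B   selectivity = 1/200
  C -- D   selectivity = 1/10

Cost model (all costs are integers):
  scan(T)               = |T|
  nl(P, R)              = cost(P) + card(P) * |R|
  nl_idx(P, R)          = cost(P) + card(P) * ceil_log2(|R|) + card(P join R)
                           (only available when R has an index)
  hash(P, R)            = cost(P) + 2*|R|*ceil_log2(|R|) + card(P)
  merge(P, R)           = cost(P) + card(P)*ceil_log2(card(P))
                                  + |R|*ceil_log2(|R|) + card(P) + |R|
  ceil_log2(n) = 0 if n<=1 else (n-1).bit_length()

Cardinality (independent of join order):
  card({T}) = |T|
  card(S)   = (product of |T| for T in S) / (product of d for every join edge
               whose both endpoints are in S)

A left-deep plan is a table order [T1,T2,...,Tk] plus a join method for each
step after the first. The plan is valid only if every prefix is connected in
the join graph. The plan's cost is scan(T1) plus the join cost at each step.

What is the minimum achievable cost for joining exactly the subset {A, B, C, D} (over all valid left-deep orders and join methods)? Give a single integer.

37280

Selinger DP over subsets of {A,B,C,D}:
  {A}: scan cost=400, card=400
  {C}: scan cost=150, card=150
  {B}: scan cost=200, card=200
  {D}: scan cost=40, card=40
  {AC}: card=30000; try (C,hash)→3200, (A,merge)→5500, (C,merge)→5750, (A,hash)→7500, (C,nl_idx)→33600, (A,nl)→60150 …(+1); best=3200 via (C,hash)
  {AB}: card=400; try (B,hash)→4000, (B,nl_idx)→4000, (A,merge)→6000, (B,merge)→6200, (A,hash)→7600, (A,nl)→80200 …(+1); best=4000 via (B,hash)
  {CD}: card=600; try (D,hash)→780, (C,nl_idx)→960, (D,nl_idx)→1650, (C,merge)→1670, (D,merge)→1780, (C,hash)→2480 …(+2); best=780 via (D,hash)
  {ABC}: card=30000; try (C,hash)→6800, (C,merge)→9350, (B,hash)→36400, (C,nl_idx)→37200, (C,nl)→64000, (B,nl_idx)→273200 …(+2); best=6800 via (C,hash)
  {ACD}: card=120000; try (A,hash)→8580, (A,merge)→11380, (D,hash)→33680, (A,nl)→240780, (D,nl_idx)→303200, (D,merge)→483480 …(+1); best=8580 via (A,hash)
  {ABCD}: card=120000; try (D,hash)→37280, (B,hash)→131780, (D,nl_idx)→306800, (D,merge)→487080, (B,nl_idx)→1088580, (D,nl)→1206800 …(+2); best=37280 via (D,hash)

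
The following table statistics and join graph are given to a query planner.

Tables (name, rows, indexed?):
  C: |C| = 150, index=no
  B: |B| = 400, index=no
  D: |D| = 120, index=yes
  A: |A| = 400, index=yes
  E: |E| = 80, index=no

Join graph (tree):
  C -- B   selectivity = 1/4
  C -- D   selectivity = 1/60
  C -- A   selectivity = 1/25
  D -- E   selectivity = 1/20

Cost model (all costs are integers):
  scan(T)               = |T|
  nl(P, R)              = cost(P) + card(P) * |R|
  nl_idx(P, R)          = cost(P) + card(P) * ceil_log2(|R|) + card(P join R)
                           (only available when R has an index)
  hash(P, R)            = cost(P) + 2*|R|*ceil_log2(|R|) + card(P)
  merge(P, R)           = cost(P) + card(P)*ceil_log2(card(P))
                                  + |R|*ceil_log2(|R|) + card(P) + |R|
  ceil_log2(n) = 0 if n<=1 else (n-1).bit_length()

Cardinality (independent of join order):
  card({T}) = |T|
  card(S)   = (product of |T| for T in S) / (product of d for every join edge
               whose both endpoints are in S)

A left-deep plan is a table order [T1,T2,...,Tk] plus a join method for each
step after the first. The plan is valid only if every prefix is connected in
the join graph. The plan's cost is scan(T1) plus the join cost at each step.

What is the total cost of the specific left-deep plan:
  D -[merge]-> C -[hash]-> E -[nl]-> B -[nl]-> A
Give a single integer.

step 1: scan D: cost=120, card=120
step 2: join C via merge
    card(P join C) = 120*150/(60) = 300
    cost = 120 + 120*7 + 150*8 + 120 + 150 = 2430
step 3: join E via hash
    card(P join E) = 300*80/(20) = 1200
    cost = 2430 + 2*80*7 + 300 = 3850
step 4: join B via nl
    card(P join B) = 1200*400/(4) = 120000
    cost = 3850 + 1200*400 = 483850
step 5: join A via nl
    card(P join A) = 120000*400/(25) = 1920000
    cost = 483850 + 120000*400 = 48483850

48483850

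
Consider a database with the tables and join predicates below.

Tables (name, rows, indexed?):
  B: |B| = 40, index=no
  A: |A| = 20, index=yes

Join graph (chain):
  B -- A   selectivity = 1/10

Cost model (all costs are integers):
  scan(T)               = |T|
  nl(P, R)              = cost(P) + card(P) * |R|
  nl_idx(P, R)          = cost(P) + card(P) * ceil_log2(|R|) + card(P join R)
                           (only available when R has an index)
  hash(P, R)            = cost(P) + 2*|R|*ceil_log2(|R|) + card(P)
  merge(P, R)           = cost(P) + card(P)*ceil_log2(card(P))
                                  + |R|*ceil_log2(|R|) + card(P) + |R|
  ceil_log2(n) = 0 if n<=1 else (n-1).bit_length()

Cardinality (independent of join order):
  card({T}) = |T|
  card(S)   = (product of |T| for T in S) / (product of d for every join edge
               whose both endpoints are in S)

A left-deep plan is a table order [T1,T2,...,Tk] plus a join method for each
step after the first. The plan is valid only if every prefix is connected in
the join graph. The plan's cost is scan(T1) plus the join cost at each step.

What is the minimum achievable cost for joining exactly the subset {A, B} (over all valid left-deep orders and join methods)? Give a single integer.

Selinger DP over subsets of {A,B}:
  {B}: scan cost=40, card=40
  {A}: scan cost=20, card=20
  {AB}: card=80; try (A,hash)→280, (A,nl_idx)→320, (B,merge)→420, (A,merge)→440, (B,hash)→520, (B,nl)→820 …(+1); best=280 via (A,hash)

280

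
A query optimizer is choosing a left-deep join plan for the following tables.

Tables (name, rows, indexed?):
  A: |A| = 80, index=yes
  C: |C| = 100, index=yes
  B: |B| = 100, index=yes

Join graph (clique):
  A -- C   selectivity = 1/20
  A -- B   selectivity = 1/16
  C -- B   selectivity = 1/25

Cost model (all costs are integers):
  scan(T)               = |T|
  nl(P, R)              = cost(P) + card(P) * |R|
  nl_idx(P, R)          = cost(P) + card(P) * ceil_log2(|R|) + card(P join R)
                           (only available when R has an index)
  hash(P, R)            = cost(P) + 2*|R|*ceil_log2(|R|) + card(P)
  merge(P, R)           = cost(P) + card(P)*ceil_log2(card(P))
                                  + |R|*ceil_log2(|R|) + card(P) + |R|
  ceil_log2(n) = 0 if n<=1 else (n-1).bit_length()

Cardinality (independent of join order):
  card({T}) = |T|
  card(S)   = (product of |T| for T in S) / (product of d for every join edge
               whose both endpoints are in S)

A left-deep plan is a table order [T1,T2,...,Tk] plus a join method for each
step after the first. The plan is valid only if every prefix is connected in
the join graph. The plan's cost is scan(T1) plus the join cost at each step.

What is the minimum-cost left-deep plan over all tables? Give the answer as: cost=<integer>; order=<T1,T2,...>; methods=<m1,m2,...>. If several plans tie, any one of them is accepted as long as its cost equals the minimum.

cost=2720; order=B,C,A; methods=nl_idx,hash

Selinger DP (subsets sized 1..n):
  {A}: scan cost=80, card=80
  {C}: scan cost=100, card=100
  {B}: scan cost=100, card=100
  {AC}: card=400; try (C,nl_idx)→1040, (A,nl_idx)→1200, (A,hash)→1320, (C,merge)→1520, (A,merge)→1540, (C,hash)→1560 …(+2); best=1040 via (C,nl_idx)
  {AB}: card=500; try (B,nl_idx)→1140, (A,nl_idx)→1300, (A,hash)→1320, (B,merge)→1520, (A,merge)→1540, (B,hash)→1560 …(+2); best=1140 via (B,nl_idx)
  {BC}: card=400; try (C,nl_idx)→1200, (B,nl_idx)→1200, (C,hash)→1600, (B,hash)→1600, (C,merge)→1700, (B,merge)→1700 …(+2); best=1200 via (C,nl_idx)
  {ABC}: card=100; try (A,hash)→2720, (B,hash)→2840, (C,hash)→3040, (B,nl_idx)→3940, (A,nl_idx)→4100, (C,nl_idx)→4740 …(+6); best=2720 via (A,hash)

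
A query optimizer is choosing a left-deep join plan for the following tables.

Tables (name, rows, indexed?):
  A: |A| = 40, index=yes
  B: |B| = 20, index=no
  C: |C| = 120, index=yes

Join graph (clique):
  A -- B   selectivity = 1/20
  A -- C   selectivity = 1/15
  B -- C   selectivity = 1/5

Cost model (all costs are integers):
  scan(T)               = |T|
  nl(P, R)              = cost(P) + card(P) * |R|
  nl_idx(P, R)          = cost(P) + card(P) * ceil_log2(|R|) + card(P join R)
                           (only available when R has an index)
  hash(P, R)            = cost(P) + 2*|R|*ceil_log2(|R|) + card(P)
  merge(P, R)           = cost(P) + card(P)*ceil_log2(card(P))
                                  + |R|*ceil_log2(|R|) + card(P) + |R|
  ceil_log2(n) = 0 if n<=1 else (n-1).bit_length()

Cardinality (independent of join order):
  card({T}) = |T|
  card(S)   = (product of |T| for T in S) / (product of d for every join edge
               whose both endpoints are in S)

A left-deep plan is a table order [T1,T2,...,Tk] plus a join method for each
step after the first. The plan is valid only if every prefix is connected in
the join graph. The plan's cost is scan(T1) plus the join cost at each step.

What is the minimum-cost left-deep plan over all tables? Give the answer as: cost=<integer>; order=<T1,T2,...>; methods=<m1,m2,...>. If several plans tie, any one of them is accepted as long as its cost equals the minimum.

cost=524; order=B,A,C; methods=nl_idx,nl_idx

Selinger DP (subsets sized 1..n):
  {A}: scan cost=40, card=40
  {B}: scan cost=20, card=20
  {C}: scan cost=120, card=120
  {AB}: card=40; try (A,nl_idx)→180, (B,hash)→280, (A,merge)→420, (B,merge)→440, (A,hash)→520, (A,nl)→820 …(+1); best=180 via (A,nl_idx)
  {AC}: card=320; try (C,nl_idx)→640, (A,hash)→720, (A,nl_idx)→1160, (C,merge)→1280, (A,merge)→1360, (C,hash)→1760 …(+2); best=640 via (C,nl_idx)
  {BC}: card=480; try (B,hash)→440, (C,nl_idx)→640, (C,merge)→1100, (B,merge)→1200, (C,hash)→1720, (C,nl)→2420 …(+1); best=440 via (B,hash)
  {ABC}: card=64; try (C,nl_idx)→524, (B,hash)→1160, (A,hash)→1400, (C,merge)→1420, (C,hash)→1900, (A,nl_idx)→3384 …(+5); best=524 via (C,nl_idx)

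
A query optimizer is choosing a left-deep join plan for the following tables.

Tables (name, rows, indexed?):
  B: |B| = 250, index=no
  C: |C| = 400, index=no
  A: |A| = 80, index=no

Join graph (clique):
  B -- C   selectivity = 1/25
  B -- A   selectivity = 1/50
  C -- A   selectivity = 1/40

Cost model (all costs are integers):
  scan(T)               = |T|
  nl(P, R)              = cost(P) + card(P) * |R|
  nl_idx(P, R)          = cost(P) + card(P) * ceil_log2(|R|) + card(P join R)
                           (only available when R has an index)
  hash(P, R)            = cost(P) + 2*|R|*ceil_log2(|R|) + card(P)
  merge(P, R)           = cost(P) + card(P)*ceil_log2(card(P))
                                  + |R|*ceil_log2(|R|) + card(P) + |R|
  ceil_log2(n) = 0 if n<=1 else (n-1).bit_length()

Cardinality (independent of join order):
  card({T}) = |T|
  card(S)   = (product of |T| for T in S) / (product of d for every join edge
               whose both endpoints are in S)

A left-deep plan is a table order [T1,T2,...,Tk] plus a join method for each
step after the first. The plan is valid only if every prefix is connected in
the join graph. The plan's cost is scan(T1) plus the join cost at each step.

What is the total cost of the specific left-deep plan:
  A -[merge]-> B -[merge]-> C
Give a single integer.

step 1: scan A: cost=80, card=80
step 2: join B via merge
    card(P join B) = 80*250/(50) = 400
    cost = 80 + 80*7 + 250*8 + 80 + 250 = 2970
step 3: join C via merge
    card(P join C) = 400*400/(25*40) = 160
    cost = 2970 + 400*9 + 400*9 + 400 + 400 = 10970

10970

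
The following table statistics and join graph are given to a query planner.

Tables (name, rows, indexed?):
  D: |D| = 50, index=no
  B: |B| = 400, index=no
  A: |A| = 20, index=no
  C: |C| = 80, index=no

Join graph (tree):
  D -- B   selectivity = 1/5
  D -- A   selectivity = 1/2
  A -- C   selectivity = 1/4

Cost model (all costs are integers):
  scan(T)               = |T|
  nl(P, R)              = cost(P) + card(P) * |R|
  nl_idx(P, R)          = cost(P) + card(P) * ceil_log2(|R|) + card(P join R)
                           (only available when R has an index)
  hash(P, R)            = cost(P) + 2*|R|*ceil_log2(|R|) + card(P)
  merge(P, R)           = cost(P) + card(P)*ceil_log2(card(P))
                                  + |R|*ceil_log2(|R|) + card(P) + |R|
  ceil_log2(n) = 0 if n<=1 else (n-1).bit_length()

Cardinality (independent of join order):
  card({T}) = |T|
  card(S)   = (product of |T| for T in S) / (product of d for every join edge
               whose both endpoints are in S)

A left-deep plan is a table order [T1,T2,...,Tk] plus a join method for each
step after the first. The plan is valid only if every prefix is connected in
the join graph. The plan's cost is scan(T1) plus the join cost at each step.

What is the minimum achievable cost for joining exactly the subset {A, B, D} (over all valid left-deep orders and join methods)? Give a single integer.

Selinger DP over subsets of {A,B,D}:
  {D}: scan cost=50, card=50
  {B}: scan cost=400, card=400
  {A}: scan cost=20, card=20
  {BD}: card=4000; try (D,hash)→1400, (B,merge)→4400, (D,merge)→4750, (B,hash)→7300, (B,nl)→20050, (D,nl)→20400; best=1400 via (D,hash)
  {AD}: card=500; try (A,hash)→300, (D,merge)→490, (A,merge)→520, (D,hash)→640, (D,nl)→1020, (A,nl)→1050; best=300 via (A,hash)
  {ABD}: card=40000; try (A,hash)→5600, (B,hash)→8000, (B,merge)→9300, (A,merge)→53520, (A,nl)→81400, (B,nl)→200300; best=5600 via (A,hash)

5600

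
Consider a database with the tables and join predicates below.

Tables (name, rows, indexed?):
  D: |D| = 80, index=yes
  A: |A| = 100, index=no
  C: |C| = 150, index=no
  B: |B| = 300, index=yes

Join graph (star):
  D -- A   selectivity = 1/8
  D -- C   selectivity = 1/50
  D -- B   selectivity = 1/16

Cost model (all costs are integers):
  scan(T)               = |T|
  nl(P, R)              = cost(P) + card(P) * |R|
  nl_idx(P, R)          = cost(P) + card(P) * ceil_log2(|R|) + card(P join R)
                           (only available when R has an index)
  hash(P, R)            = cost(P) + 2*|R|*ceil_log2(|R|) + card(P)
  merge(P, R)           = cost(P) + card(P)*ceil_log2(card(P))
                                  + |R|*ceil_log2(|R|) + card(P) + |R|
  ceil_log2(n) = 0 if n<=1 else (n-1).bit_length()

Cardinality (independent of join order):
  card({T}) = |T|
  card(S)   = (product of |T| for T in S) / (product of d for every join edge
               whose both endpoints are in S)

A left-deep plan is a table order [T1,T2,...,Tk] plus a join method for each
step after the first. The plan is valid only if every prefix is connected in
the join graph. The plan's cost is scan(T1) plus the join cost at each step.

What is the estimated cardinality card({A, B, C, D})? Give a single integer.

Tables in S: A(100), B(300), C(150), D(80)
Edges inside S: D-A(d=8), D-C(d=50), D-B(d=16)
numerator = 100 * 300 * 150 * 80 = 360000000
denominator = 8 * 50 * 16 = 6400
card(S) = 360000000 / 6400 = 56250

56250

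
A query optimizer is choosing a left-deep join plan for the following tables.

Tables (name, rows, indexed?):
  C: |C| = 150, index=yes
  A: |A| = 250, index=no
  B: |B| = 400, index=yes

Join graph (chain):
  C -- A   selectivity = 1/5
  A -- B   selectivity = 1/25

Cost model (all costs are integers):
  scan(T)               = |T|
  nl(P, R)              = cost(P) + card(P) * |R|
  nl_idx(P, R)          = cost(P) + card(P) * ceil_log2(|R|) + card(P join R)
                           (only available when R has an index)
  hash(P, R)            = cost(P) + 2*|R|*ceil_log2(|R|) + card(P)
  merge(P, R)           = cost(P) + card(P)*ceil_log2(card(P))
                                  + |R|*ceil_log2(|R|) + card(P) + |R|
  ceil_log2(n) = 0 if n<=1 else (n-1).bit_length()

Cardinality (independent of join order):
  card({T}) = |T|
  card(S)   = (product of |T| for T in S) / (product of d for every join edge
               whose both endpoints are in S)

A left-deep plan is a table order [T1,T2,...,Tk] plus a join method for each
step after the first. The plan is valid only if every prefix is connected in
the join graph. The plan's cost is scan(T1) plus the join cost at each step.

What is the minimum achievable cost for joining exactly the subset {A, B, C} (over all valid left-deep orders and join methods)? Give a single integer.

11200

Selinger DP over subsets of {A,B,C}:
  {C}: scan cost=150, card=150
  {A}: scan cost=250, card=250
  {B}: scan cost=400, card=400
  {AC}: card=7500; try (C,hash)→2900, (A,merge)→3750, (C,merge)→3850, (A,hash)→4300, (C,nl_idx)→9750, (A,nl)→37650 …(+1); best=2900 via (C,hash)
  {AB}: card=4000; try (A,hash)→4800, (B,merge)→6500, (B,nl_idx)→6500, (A,merge)→6650, (B,hash)→7700, (B,nl)→100250 …(+1); best=4800 via (A,hash)
  {ABC}: card=120000; try (C,hash)→11200, (B,hash)→17600, (C,merge)→58150, (B,merge)→111900, (C,nl_idx)→156800, (B,nl_idx)→190400 …(+2); best=11200 via (C,hash)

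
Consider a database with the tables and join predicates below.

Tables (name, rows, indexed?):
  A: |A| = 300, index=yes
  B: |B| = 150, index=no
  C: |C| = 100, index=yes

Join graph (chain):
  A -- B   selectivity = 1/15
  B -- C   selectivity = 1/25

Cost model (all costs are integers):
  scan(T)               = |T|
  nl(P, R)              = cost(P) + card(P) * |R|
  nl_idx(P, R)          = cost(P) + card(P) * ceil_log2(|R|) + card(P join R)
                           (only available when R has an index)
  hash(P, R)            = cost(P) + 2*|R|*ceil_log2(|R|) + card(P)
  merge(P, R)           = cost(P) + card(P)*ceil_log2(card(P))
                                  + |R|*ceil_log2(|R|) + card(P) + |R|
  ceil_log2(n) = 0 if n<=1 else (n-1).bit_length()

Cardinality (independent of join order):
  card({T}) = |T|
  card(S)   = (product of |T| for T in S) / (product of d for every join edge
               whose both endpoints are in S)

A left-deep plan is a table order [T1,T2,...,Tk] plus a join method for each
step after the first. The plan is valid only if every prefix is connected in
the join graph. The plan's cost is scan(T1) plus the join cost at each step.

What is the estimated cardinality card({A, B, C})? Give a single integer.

Tables in S: A(300), B(150), C(100)
Edges inside S: A-B(d=15), B-C(d=25)
numerator = 300 * 150 * 100 = 4500000
denominator = 15 * 25 = 375
card(S) = 4500000 / 375 = 12000

12000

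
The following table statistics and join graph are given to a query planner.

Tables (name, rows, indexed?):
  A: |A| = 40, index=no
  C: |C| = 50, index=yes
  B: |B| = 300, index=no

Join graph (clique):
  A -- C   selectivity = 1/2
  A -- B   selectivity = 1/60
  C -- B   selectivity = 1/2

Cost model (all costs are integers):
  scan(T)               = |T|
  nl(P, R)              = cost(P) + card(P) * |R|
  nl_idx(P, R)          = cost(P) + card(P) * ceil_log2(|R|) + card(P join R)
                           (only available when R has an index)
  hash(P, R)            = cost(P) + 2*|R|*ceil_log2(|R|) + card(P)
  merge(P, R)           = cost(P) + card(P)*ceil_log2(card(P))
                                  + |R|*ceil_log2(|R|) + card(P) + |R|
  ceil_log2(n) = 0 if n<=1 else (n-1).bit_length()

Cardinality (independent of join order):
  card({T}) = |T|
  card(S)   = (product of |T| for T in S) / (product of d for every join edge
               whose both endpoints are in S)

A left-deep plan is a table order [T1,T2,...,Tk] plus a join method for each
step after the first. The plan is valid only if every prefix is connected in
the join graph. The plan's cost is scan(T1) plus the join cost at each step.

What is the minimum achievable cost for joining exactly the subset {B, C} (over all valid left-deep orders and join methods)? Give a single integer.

Selinger DP over subsets of {B,C}:
  {C}: scan cost=50, card=50
  {B}: scan cost=300, card=300
  {BC}: card=7500; try (C,hash)→1200, (B,merge)→3400, (C,merge)→3650, (B,hash)→5500, (C,nl_idx)→9600, (B,nl)→15050 …(+1); best=1200 via (C,hash)

1200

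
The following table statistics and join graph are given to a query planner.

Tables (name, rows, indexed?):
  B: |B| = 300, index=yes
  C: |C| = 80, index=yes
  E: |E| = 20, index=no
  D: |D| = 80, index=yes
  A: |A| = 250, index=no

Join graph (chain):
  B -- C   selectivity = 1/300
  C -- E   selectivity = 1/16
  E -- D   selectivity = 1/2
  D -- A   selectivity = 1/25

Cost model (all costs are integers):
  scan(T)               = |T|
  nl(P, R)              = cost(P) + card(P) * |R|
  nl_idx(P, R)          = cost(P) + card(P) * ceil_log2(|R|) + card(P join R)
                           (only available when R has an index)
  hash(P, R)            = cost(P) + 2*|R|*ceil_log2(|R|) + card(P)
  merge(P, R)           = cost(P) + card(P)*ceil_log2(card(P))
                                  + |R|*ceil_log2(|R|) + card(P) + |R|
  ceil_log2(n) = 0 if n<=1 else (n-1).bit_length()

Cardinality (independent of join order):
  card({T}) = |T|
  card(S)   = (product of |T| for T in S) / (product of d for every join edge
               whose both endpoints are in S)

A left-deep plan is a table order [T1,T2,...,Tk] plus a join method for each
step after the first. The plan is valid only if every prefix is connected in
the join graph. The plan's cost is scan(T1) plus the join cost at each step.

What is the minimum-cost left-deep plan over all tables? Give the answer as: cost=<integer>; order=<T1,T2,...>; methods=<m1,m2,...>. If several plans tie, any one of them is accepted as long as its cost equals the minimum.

cost=10380; order=C,B,E,D,A; methods=nl_idx,hash,hash,hash

Selinger DP (subsets sized 1..n):
  {B}: scan cost=300, card=300
  {C}: scan cost=80, card=80
  {E}: scan cost=20, card=20
  {D}: scan cost=80, card=80
  {A}: scan cost=250, card=250
  {BC}: card=80; try (B,nl_idx)→880, (C,hash)→1720, (C,nl_idx)→2480, (B,merge)→3720, (C,merge)→3940, (B,hash)→5560 …(+2); best=880 via (B,nl_idx)
  {CE}: card=100; try (C,nl_idx)→260, (E,hash)→360, (C,merge)→780, (E,merge)→840, (C,hash)→1160, (C,nl)→1620 …(+1); best=260 via (C,nl_idx)
  {DE}: card=800; try (E,hash)→360, (D,merge)→780, (E,merge)→840, (D,nl_idx)→960, (D,hash)→1160, (D,nl)→1620 …(+1); best=360 via (E,hash)
  {AD}: card=800; try (D,hash)→1620, (D,nl_idx)→2800, (A,merge)→2970, (D,merge)→3140, (A,hash)→4160, (A,nl)→20080 …(+1); best=1620 via (D,hash)
  {BCE}: card=100; try (E,hash)→1160, (B,nl_idx)→1260, (E,merge)→1640, (E,nl)→2480, (B,merge)→4060, (B,hash)→5760 …(+1); best=1160 via (E,hash)
  {CDE}: card=4000; try (D,hash)→1480, (D,merge)→1700, (C,hash)→2280, (D,nl_idx)→4960, (D,nl)→8260, (C,merge)→9800 …(+2); best=1480 via (D,hash)
  {ADE}: card=8000; try (E,hash)→2620, (A,hash)→5160, (E,merge)→10540, (A,merge)→11410, (E,nl)→17620, (A,nl)→200360; best=2620 via (E,hash)
  {BCDE}: card=4000; try (D,hash)→2380, (D,merge)→2600, (D,nl_idx)→5860, (D,nl)→9160, (B,hash)→10880, (B,nl_idx)→41480 …(+2); best=2380 via (D,hash)
  {ACDE}: card=40000; try (A,hash)→9480, (C,hash)→11740, (A,merge)→55730, (C,nl_idx)→98620, (C,merge)→115260, (C,nl)→642620 …(+1); best=9480 via (A,hash)
  {ABCDE}: card=40000; try (A,hash)→10380, (B,hash)→54880, (A,merge)→56630, (B,nl_idx)→409480, (B,merge)→692480, (A,nl)→1002380 …(+1); best=10380 via (A,hash)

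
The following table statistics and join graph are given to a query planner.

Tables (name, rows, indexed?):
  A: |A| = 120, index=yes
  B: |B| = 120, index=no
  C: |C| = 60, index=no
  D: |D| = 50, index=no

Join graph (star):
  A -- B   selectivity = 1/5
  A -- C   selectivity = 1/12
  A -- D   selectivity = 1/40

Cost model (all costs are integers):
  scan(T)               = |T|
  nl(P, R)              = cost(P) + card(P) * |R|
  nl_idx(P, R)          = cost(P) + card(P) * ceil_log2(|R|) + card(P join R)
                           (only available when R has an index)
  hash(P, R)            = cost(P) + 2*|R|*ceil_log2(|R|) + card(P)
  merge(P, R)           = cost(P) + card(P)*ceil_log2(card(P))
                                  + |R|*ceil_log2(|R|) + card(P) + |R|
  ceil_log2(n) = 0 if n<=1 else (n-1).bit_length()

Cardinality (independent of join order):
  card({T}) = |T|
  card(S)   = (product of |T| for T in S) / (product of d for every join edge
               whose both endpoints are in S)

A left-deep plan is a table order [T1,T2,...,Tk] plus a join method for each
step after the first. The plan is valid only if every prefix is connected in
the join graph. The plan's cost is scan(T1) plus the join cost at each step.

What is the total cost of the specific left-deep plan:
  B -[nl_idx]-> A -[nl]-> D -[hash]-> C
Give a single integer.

step 1: scan B: cost=120, card=120
step 2: join A via nl_idx
    card(P join A) = 120*120/(5) = 2880
    cost = 120 + 120*7 + 2880 = 3840
step 3: join D via nl
    card(P join D) = 2880*50/(40) = 3600
    cost = 3840 + 2880*50 = 147840
step 4: join C via hash
    card(P join C) = 3600*60/(12) = 18000
    cost = 147840 + 2*60*6 + 3600 = 152160

152160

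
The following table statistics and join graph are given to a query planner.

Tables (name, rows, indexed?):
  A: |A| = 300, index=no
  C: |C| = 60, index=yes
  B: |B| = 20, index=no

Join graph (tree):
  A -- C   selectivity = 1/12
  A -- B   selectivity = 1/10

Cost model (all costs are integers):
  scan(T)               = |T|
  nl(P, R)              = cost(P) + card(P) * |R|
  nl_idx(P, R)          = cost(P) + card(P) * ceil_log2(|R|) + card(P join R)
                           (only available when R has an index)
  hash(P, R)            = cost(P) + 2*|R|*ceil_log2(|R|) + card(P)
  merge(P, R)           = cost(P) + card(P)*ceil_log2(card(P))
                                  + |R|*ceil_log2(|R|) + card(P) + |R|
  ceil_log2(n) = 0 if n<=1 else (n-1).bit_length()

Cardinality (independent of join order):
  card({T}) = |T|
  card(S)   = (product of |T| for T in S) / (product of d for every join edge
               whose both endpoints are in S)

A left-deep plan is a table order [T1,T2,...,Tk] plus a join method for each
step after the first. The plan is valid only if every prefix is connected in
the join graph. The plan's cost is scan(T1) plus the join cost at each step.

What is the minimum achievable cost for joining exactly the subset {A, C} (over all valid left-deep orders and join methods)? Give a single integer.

Selinger DP over subsets of {A,C}:
  {A}: scan cost=300, card=300
  {C}: scan cost=60, card=60
  {AC}: card=1500; try (C,hash)→1320, (A,merge)→3480, (C,nl_idx)→3600, (C,merge)→3720, (A,hash)→5520, (A,nl)→18060 …(+1); best=1320 via (C,hash)

1320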